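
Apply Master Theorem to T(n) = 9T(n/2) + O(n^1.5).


a=9, b=2, c=1.5. log_2(9)=3.170 > c=1.5. Case 1: O(n^log_b(a)) = O(n^3.170)
Complexity: O(n^3.170)


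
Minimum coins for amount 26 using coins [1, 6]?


dp[0]=0; dp[i]=1+min(dp[i-c] for c in coins)
...dp[21]=6, dp[22]=7, dp[23]=8, dp[24]=4, dp[25]=5, dp[26]=6
Minimum coins for 26 = 6


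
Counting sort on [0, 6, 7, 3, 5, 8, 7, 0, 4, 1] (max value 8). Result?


Count array: [2, 1, 0, 1, 1, 1, 1, 2, 1]
Reconstruct: [0, 0, 1, 3, 4, 5, 6, 7, 7, 8]


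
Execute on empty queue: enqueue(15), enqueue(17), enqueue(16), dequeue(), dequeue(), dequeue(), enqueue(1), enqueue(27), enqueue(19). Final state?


enqueue(15) -> [15]
enqueue(17) -> [15, 17]
enqueue(16) -> [15, 17, 16]
dequeue() returns 15 -> [17, 16]
dequeue() returns 17 -> [16]
dequeue() returns 16 -> []
enqueue(1) -> [1]
enqueue(27) -> [1, 27]
enqueue(19) -> [1, 27, 19]
Final queue (front to back): [1, 27, 19]


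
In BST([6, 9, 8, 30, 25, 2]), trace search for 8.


BST root = 6
Search for 8: compare at each node
Path: [6, 9, 8]


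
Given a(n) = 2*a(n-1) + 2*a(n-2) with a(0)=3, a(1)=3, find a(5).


Build bottom-up:
...a(3)=30, a(4)=84, a(5)=2*84+2*30=228


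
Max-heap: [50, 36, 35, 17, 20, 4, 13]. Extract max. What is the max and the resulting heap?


Max = 50
Replace root with last, heapify down
Resulting heap: [36, 20, 35, 17, 13, 4]


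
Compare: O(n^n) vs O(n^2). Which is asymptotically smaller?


quadratic grows slower than n^n
O(n^2) is asymptotically smaller; O(n^n) grows faster


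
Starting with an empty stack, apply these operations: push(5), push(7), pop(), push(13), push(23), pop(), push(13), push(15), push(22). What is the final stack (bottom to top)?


push(5) -> [5]
push(7) -> [5, 7]
pop() returns 7 -> [5]
push(13) -> [5, 13]
push(23) -> [5, 13, 23]
pop() returns 23 -> [5, 13]
push(13) -> [5, 13, 13]
push(15) -> [5, 13, 13, 15]
push(22) -> [5, 13, 13, 15, 22]
Final stack (bottom to top): [5, 13, 13, 15, 22]


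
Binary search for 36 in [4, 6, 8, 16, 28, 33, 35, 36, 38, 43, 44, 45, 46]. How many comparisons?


Search for 36:
[0,12] mid=6 arr[6]=35
[7,12] mid=9 arr[9]=43
[7,8] mid=7 arr[7]=36
Total: 3 comparisons


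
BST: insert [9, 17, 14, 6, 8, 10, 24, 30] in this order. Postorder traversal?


Root = 9; build tree by BST insertion.
Postorder traversal: [8, 6, 10, 14, 30, 24, 17, 9]


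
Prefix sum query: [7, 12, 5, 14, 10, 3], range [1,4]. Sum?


Prefix sums: [0, 7, 19, 24, 38, 48, 51]
Sum[1..4] = prefix[5] - prefix[1] = 48 - 7 = 41


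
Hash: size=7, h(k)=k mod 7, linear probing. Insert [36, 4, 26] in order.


Insertions: 36->slot 1; 4->slot 4; 26->slot 5
Table: [None, 36, None, None, 4, 26, None]


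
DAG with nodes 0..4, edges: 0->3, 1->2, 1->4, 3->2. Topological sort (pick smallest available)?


Kahn's algorithm, process smallest node first
Order: [0, 1, 3, 2, 4]


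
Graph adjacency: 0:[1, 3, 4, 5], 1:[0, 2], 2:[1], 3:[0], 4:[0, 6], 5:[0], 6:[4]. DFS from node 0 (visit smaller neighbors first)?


DFS stack-based: start with [0]
Visit order: [0, 1, 2, 3, 4, 6, 5]


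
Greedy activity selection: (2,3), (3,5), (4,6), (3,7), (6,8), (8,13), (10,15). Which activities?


Greedy: pick earliest-ending, then skip overlaps.
Selected (4 activities): [(2, 3), (3, 5), (6, 8), (8, 13)]


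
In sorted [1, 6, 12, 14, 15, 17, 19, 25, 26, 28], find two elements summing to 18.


Two pointers: lo=0, hi=9
Found pair: (1, 17) summing to 18


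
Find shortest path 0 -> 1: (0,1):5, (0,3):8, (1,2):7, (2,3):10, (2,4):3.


Dijkstra from 0:
Distances: {0: 0, 1: 5, 2: 12, 3: 8, 4: 15}
Shortest distance to 1 = 5, path = [0, 1]


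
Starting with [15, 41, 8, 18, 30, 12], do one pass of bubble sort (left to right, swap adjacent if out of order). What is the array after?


After one pass: [15, 8, 18, 30, 12, 41]


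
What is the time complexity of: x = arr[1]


Analysis: constant-time operation, no loop
Complexity: O(1)


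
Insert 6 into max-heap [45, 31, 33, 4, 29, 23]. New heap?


Append 6: [45, 31, 33, 4, 29, 23, 6]
Bubble up: no swaps needed
Result: [45, 31, 33, 4, 29, 23, 6]


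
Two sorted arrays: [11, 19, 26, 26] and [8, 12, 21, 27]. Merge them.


Compare heads, take smaller each step.
Merged: [8, 11, 12, 19, 21, 26, 26, 27]


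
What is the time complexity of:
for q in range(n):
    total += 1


Per nesting level: O(n) = O(n)
Complexity: O(n)


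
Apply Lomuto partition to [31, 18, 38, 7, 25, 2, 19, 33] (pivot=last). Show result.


Elements <= 33 go left of pivot.
Result: [31, 18, 7, 25, 2, 19, 33, 38], pivot at index 6


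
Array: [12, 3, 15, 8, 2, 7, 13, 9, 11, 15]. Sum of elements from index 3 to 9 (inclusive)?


Prefix sums: [0, 12, 15, 30, 38, 40, 47, 60, 69, 80, 95]
Sum[3..9] = prefix[10] - prefix[3] = 95 - 30 = 65


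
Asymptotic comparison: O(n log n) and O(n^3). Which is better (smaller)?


linearithmic grows slower than cubic
O(n log n) is asymptotically smaller; O(n^3) grows faster


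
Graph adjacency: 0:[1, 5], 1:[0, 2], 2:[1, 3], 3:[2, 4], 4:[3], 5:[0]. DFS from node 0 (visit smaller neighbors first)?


DFS stack-based: start with [0]
Visit order: [0, 1, 2, 3, 4, 5]


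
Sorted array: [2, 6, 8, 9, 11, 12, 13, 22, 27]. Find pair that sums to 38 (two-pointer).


Two pointers: lo=0, hi=8
Found pair: (11, 27) summing to 38


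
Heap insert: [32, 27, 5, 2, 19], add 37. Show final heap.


Append 37: [32, 27, 5, 2, 19, 37]
Bubble up: swap idx 5(37) with idx 2(5); swap idx 2(37) with idx 0(32)
Result: [37, 27, 32, 2, 19, 5]


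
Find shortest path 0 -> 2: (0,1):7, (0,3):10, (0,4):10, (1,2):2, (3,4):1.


Dijkstra from 0:
Distances: {0: 0, 1: 7, 2: 9, 3: 10, 4: 10}
Shortest distance to 2 = 9, path = [0, 1, 2]


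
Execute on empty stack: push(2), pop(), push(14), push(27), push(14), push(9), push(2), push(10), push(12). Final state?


push(2) -> [2]
pop() returns 2 -> []
push(14) -> [14]
push(27) -> [14, 27]
push(14) -> [14, 27, 14]
push(9) -> [14, 27, 14, 9]
push(2) -> [14, 27, 14, 9, 2]
push(10) -> [14, 27, 14, 9, 2, 10]
push(12) -> [14, 27, 14, 9, 2, 10, 12]
Final stack (bottom to top): [14, 27, 14, 9, 2, 10, 12]


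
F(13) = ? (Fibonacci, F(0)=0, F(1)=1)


F(n)=F(n-1)+F(n-2)
...F(11)=89, F(12)=144, F(13)=233


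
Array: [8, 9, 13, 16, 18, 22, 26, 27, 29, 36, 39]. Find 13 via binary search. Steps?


Search for 13:
[0,10] mid=5 arr[5]=22
[0,4] mid=2 arr[2]=13
Total: 2 comparisons


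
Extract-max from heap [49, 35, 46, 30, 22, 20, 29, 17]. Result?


Max = 49
Replace root with last, heapify down
Resulting heap: [46, 35, 29, 30, 22, 20, 17]


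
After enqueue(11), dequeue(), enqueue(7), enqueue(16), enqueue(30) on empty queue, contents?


enqueue(11) -> [11]
dequeue() returns 11 -> []
enqueue(7) -> [7]
enqueue(16) -> [7, 16]
enqueue(30) -> [7, 16, 30]
Final queue (front to back): [7, 16, 30]


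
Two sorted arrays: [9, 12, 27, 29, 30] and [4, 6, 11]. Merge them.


Compare heads, take smaller each step.
Merged: [4, 6, 9, 11, 12, 27, 29, 30]


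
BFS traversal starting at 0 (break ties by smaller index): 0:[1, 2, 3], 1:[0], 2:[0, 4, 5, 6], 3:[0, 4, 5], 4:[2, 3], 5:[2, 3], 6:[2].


BFS queue: start with [0]
Visit order: [0, 1, 2, 3, 4, 5, 6]


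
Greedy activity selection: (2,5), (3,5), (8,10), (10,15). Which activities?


Greedy: pick earliest-ending, then skip overlaps.
Selected (3 activities): [(2, 5), (8, 10), (10, 15)]


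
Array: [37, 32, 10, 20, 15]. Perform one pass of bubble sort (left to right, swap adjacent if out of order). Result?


After one pass: [32, 10, 20, 15, 37]


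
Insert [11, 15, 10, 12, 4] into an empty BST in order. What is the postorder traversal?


Root = 11; build tree by BST insertion.
Postorder traversal: [4, 10, 12, 15, 11]


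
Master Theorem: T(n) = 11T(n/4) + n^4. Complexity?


a=11, b=4, c=4. log_4(11)=1.730 < c=4. Case 3: O(n^c) = O(n^4)
Complexity: O(n^4)


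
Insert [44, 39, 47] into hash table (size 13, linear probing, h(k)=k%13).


Insertions: 44->slot 5; 39->slot 0; 47->slot 8
Table: [39, None, None, None, None, 44, None, None, 47, None, None, None, None]


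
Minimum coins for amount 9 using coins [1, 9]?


dp[0]=0; dp[i]=1+min(dp[i-c] for c in coins)
...dp[4]=4, dp[5]=5, dp[6]=6, dp[7]=7, dp[8]=8, dp[9]=1
Minimum coins for 9 = 1


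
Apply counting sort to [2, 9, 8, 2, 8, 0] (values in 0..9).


Count array: [1, 0, 2, 0, 0, 0, 0, 0, 2, 1]
Reconstruct: [0, 2, 2, 8, 8, 9]


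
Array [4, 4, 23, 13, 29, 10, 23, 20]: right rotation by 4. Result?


Right rotate by 4: [29, 10, 23, 20, 4, 4, 23, 13]


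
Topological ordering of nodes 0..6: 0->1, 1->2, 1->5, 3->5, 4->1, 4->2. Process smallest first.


Kahn's algorithm, process smallest node first
Order: [0, 3, 4, 1, 2, 5, 6]


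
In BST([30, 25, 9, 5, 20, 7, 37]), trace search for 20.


BST root = 30
Search for 20: compare at each node
Path: [30, 25, 9, 20]


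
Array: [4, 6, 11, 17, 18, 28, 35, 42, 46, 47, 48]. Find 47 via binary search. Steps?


Search for 47:
[0,10] mid=5 arr[5]=28
[6,10] mid=8 arr[8]=46
[9,10] mid=9 arr[9]=47
Total: 3 comparisons


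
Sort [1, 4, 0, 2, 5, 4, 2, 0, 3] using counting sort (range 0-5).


Count array: [2, 1, 2, 1, 2, 1]
Reconstruct: [0, 0, 1, 2, 2, 3, 4, 4, 5]


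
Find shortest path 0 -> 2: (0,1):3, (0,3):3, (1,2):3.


Dijkstra from 0:
Distances: {0: 0, 1: 3, 2: 6, 3: 3}
Shortest distance to 2 = 6, path = [0, 1, 2]


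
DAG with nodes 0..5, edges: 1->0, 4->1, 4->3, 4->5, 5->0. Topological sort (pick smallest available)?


Kahn's algorithm, process smallest node first
Order: [2, 4, 1, 3, 5, 0]


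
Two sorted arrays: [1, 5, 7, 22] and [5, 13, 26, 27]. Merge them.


Compare heads, take smaller each step.
Merged: [1, 5, 5, 7, 13, 22, 26, 27]


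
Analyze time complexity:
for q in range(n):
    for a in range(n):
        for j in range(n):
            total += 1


Per nesting level: O(n) * O(n) * O(n) = O(n^3)
Complexity: O(n^3)


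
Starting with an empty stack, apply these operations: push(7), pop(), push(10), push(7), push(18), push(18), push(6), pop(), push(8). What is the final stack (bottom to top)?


push(7) -> [7]
pop() returns 7 -> []
push(10) -> [10]
push(7) -> [10, 7]
push(18) -> [10, 7, 18]
push(18) -> [10, 7, 18, 18]
push(6) -> [10, 7, 18, 18, 6]
pop() returns 6 -> [10, 7, 18, 18]
push(8) -> [10, 7, 18, 18, 8]
Final stack (bottom to top): [10, 7, 18, 18, 8]


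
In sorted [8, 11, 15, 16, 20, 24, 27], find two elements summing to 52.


Two pointers: lo=0, hi=6
No pair sums to 52


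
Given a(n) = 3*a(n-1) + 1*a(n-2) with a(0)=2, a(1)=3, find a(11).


Build bottom-up:
...a(9)=46764, a(10)=154451, a(11)=3*154451+1*46764=510117


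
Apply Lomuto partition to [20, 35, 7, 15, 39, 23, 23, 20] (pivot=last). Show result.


Elements <= 20 go left of pivot.
Result: [20, 7, 15, 20, 39, 23, 23, 35], pivot at index 3


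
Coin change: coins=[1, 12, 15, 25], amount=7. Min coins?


dp[0]=0; dp[i]=1+min(dp[i-c] for c in coins)
...dp[2]=2, dp[3]=3, dp[4]=4, dp[5]=5, dp[6]=6, dp[7]=7
Minimum coins for 7 = 7


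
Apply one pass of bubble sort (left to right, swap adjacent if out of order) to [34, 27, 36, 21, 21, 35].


After one pass: [27, 34, 21, 21, 35, 36]


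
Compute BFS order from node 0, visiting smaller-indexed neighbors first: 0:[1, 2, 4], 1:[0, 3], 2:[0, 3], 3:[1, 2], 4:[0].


BFS queue: start with [0]
Visit order: [0, 1, 2, 4, 3]


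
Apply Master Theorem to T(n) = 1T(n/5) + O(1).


a=1, b=5, c=0. log_5(1)=0 = c=0. Case 2: O(n^c log n) = O(log n)
Complexity: O(log n)


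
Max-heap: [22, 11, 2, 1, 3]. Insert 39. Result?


Append 39: [22, 11, 2, 1, 3, 39]
Bubble up: swap idx 5(39) with idx 2(2); swap idx 2(39) with idx 0(22)
Result: [39, 11, 22, 1, 3, 2]


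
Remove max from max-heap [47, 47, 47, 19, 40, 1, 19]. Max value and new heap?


Max = 47
Replace root with last, heapify down
Resulting heap: [47, 40, 47, 19, 19, 1]


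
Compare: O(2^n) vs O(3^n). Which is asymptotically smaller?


exponential grows slower than exponential (base 3)
O(2^n) is asymptotically smaller; O(3^n) grows faster


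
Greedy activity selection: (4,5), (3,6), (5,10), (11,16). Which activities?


Greedy: pick earliest-ending, then skip overlaps.
Selected (3 activities): [(4, 5), (5, 10), (11, 16)]


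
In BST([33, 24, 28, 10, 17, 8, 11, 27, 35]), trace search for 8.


BST root = 33
Search for 8: compare at each node
Path: [33, 24, 10, 8]


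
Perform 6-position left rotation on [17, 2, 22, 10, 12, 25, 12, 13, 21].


Left rotate by 6: [12, 13, 21, 17, 2, 22, 10, 12, 25]


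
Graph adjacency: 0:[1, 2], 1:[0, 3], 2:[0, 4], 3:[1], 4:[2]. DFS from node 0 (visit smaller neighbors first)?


DFS stack-based: start with [0]
Visit order: [0, 1, 3, 2, 4]


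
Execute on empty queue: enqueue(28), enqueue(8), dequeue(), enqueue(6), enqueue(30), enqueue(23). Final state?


enqueue(28) -> [28]
enqueue(8) -> [28, 8]
dequeue() returns 28 -> [8]
enqueue(6) -> [8, 6]
enqueue(30) -> [8, 6, 30]
enqueue(23) -> [8, 6, 30, 23]
Final queue (front to back): [8, 6, 30, 23]


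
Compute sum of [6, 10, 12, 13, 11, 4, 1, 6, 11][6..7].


Prefix sums: [0, 6, 16, 28, 41, 52, 56, 57, 63, 74]
Sum[6..7] = prefix[8] - prefix[6] = 63 - 56 = 7


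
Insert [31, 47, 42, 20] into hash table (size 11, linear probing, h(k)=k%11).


Insertions: 31->slot 9; 47->slot 3; 42->slot 10; 20->slot 0
Table: [20, None, None, 47, None, None, None, None, None, 31, 42]


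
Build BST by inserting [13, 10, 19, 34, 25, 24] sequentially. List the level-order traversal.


Root = 13; build tree by BST insertion.
Level-Order traversal: [13, 10, 19, 34, 25, 24]


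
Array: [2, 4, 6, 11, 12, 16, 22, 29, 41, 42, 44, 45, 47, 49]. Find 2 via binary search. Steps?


Search for 2:
[0,13] mid=6 arr[6]=22
[0,5] mid=2 arr[2]=6
[0,1] mid=0 arr[0]=2
Total: 3 comparisons


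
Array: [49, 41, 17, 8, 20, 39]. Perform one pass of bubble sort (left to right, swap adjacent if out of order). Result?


After one pass: [41, 17, 8, 20, 39, 49]


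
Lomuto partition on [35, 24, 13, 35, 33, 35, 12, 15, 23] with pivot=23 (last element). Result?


Elements <= 23 go left of pivot.
Result: [13, 12, 15, 23, 33, 35, 24, 35, 35], pivot at index 3


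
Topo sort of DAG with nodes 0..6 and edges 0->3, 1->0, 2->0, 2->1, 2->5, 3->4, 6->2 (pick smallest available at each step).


Kahn's algorithm, process smallest node first
Order: [6, 2, 1, 0, 3, 4, 5]


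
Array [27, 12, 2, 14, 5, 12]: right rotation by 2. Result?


Right rotate by 2: [5, 12, 27, 12, 2, 14]


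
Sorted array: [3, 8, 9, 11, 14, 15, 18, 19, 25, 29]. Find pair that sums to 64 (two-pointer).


Two pointers: lo=0, hi=9
No pair sums to 64


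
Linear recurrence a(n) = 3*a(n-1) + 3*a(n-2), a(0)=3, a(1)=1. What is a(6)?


Build bottom-up:
...a(4)=153, a(5)=576, a(6)=3*576+3*153=2187


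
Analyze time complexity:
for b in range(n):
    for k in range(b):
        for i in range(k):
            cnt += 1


Per nesting level: O(n) * O(n) [triangular over b] * O(n) [triangular over k] = O(n^3)
Complexity: O(n^3)


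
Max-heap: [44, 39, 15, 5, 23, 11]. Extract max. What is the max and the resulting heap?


Max = 44
Replace root with last, heapify down
Resulting heap: [39, 23, 15, 5, 11]


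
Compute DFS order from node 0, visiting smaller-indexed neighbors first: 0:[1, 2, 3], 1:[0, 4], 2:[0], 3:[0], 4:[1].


DFS stack-based: start with [0]
Visit order: [0, 1, 4, 2, 3]


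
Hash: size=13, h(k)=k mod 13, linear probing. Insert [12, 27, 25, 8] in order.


Insertions: 12->slot 12; 27->slot 1; 25->slot 0; 8->slot 8
Table: [25, 27, None, None, None, None, None, None, 8, None, None, None, 12]


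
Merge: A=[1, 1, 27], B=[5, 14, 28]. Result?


Compare heads, take smaller each step.
Merged: [1, 1, 5, 14, 27, 28]


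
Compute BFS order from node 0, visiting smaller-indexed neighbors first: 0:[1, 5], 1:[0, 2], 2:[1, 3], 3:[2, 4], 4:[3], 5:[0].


BFS queue: start with [0]
Visit order: [0, 1, 5, 2, 3, 4]


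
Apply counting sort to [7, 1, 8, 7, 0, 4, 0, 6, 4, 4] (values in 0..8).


Count array: [2, 1, 0, 0, 3, 0, 1, 2, 1]
Reconstruct: [0, 0, 1, 4, 4, 4, 6, 7, 7, 8]


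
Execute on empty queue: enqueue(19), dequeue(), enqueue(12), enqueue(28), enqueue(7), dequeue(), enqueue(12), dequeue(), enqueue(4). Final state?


enqueue(19) -> [19]
dequeue() returns 19 -> []
enqueue(12) -> [12]
enqueue(28) -> [12, 28]
enqueue(7) -> [12, 28, 7]
dequeue() returns 12 -> [28, 7]
enqueue(12) -> [28, 7, 12]
dequeue() returns 28 -> [7, 12]
enqueue(4) -> [7, 12, 4]
Final queue (front to back): [7, 12, 4]


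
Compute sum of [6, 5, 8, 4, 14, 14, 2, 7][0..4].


Prefix sums: [0, 6, 11, 19, 23, 37, 51, 53, 60]
Sum[0..4] = prefix[5] - prefix[0] = 37 - 0 = 37


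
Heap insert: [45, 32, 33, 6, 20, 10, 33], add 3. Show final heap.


Append 3: [45, 32, 33, 6, 20, 10, 33, 3]
Bubble up: no swaps needed
Result: [45, 32, 33, 6, 20, 10, 33, 3]


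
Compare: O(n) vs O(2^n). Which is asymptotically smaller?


linear grows slower than exponential
O(n) is asymptotically smaller; O(2^n) grows faster


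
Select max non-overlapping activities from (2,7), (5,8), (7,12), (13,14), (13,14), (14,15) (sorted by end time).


Greedy: pick earliest-ending, then skip overlaps.
Selected (4 activities): [(2, 7), (7, 12), (13, 14), (14, 15)]


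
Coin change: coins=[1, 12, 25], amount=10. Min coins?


dp[0]=0; dp[i]=1+min(dp[i-c] for c in coins)
...dp[5]=5, dp[6]=6, dp[7]=7, dp[8]=8, dp[9]=9, dp[10]=10
Minimum coins for 10 = 10


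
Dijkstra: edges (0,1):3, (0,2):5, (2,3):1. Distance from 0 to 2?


Dijkstra from 0:
Distances: {0: 0, 1: 3, 2: 5, 3: 6}
Shortest distance to 2 = 5, path = [0, 2]


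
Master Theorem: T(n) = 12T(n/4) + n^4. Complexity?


a=12, b=4, c=4. log_4(12)=1.792 < c=4. Case 3: O(n^c) = O(n^4)
Complexity: O(n^4)


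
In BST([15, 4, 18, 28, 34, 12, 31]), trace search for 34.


BST root = 15
Search for 34: compare at each node
Path: [15, 18, 28, 34]


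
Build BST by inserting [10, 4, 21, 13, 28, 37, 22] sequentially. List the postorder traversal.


Root = 10; build tree by BST insertion.
Postorder traversal: [4, 13, 22, 37, 28, 21, 10]


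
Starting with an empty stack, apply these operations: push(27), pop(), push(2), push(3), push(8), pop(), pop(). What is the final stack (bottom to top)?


push(27) -> [27]
pop() returns 27 -> []
push(2) -> [2]
push(3) -> [2, 3]
push(8) -> [2, 3, 8]
pop() returns 8 -> [2, 3]
pop() returns 3 -> [2]
Final stack (bottom to top): [2]


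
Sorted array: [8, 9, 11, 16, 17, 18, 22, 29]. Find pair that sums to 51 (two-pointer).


Two pointers: lo=0, hi=7
Found pair: (22, 29) summing to 51


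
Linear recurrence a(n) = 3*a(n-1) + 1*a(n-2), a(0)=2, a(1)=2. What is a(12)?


Build bottom-up:
...a(10)=111614, a(11)=368636, a(12)=3*368636+1*111614=1217522


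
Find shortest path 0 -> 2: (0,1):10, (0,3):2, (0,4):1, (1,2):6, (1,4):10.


Dijkstra from 0:
Distances: {0: 0, 1: 10, 2: 16, 3: 2, 4: 1}
Shortest distance to 2 = 16, path = [0, 1, 2]


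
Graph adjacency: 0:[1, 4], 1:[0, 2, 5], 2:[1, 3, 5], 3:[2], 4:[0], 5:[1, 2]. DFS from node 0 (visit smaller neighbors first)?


DFS stack-based: start with [0]
Visit order: [0, 1, 2, 3, 5, 4]


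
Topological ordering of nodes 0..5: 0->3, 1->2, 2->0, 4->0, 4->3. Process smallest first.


Kahn's algorithm, process smallest node first
Order: [1, 2, 4, 0, 3, 5]


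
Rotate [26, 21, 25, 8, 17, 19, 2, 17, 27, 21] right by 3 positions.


Right rotate by 3: [17, 27, 21, 26, 21, 25, 8, 17, 19, 2]


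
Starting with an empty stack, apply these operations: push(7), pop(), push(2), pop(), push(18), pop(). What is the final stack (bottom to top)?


push(7) -> [7]
pop() returns 7 -> []
push(2) -> [2]
pop() returns 2 -> []
push(18) -> [18]
pop() returns 18 -> []
Final stack (bottom to top): []


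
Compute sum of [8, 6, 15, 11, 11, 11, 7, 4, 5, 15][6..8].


Prefix sums: [0, 8, 14, 29, 40, 51, 62, 69, 73, 78, 93]
Sum[6..8] = prefix[9] - prefix[6] = 78 - 62 = 16


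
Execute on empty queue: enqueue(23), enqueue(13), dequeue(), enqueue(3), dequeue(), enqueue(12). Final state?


enqueue(23) -> [23]
enqueue(13) -> [23, 13]
dequeue() returns 23 -> [13]
enqueue(3) -> [13, 3]
dequeue() returns 13 -> [3]
enqueue(12) -> [3, 12]
Final queue (front to back): [3, 12]


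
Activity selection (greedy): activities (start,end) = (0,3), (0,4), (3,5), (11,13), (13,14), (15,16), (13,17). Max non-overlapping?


Greedy: pick earliest-ending, then skip overlaps.
Selected (5 activities): [(0, 3), (3, 5), (11, 13), (13, 14), (15, 16)]


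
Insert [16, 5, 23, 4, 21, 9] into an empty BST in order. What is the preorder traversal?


Root = 16; build tree by BST insertion.
Preorder traversal: [16, 5, 4, 9, 23, 21]


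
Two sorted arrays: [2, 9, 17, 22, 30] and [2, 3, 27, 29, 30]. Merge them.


Compare heads, take smaller each step.
Merged: [2, 2, 3, 9, 17, 22, 27, 29, 30, 30]


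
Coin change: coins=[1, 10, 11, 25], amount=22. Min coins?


dp[0]=0; dp[i]=1+min(dp[i-c] for c in coins)
...dp[17]=7, dp[18]=8, dp[19]=9, dp[20]=2, dp[21]=2, dp[22]=2
Minimum coins for 22 = 2


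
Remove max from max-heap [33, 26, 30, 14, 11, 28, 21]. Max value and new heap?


Max = 33
Replace root with last, heapify down
Resulting heap: [30, 26, 28, 14, 11, 21]


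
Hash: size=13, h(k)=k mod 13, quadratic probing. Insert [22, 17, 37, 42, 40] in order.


Insertions: 22->slot 9; 17->slot 4; 37->slot 11; 42->slot 3; 40->slot 1
Table: [None, 40, None, 42, 17, None, None, None, None, 22, None, 37, None]


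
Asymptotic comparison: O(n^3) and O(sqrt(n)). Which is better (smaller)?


sublinear grows slower than cubic
O(sqrt(n)) is asymptotically smaller; O(n^3) grows faster


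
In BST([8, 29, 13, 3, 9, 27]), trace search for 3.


BST root = 8
Search for 3: compare at each node
Path: [8, 3]


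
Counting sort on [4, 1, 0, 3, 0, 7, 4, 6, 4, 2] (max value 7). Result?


Count array: [2, 1, 1, 1, 3, 0, 1, 1]
Reconstruct: [0, 0, 1, 2, 3, 4, 4, 4, 6, 7]


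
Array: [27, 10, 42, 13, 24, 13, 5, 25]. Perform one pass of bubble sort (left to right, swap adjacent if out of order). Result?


After one pass: [10, 27, 13, 24, 13, 5, 25, 42]


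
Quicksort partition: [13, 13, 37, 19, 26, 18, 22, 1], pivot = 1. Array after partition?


Elements <= 1 go left of pivot.
Result: [1, 13, 37, 19, 26, 18, 22, 13], pivot at index 0


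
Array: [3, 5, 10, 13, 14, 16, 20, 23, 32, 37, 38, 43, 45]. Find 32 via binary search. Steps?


Search for 32:
[0,12] mid=6 arr[6]=20
[7,12] mid=9 arr[9]=37
[7,8] mid=7 arr[7]=23
[8,8] mid=8 arr[8]=32
Total: 4 comparisons


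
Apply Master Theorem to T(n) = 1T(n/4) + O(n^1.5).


a=1, b=4, c=1.5. log_4(1)=0 < c=1.5. Case 3: O(n^c) = O(n^1.500)
Complexity: O(n^1.500)


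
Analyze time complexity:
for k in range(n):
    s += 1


Per nesting level: O(n) = O(n)
Complexity: O(n)


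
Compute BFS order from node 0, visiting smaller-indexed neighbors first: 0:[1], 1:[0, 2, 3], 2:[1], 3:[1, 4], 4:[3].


BFS queue: start with [0]
Visit order: [0, 1, 2, 3, 4]


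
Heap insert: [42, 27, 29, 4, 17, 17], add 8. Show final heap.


Append 8: [42, 27, 29, 4, 17, 17, 8]
Bubble up: no swaps needed
Result: [42, 27, 29, 4, 17, 17, 8]


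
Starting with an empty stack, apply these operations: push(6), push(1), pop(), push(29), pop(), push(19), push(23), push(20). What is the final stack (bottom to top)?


push(6) -> [6]
push(1) -> [6, 1]
pop() returns 1 -> [6]
push(29) -> [6, 29]
pop() returns 29 -> [6]
push(19) -> [6, 19]
push(23) -> [6, 19, 23]
push(20) -> [6, 19, 23, 20]
Final stack (bottom to top): [6, 19, 23, 20]


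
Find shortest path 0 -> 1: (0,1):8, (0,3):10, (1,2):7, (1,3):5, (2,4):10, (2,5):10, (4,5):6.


Dijkstra from 0:
Distances: {0: 0, 1: 8, 2: 15, 3: 10, 4: 25, 5: 25}
Shortest distance to 1 = 8, path = [0, 1]


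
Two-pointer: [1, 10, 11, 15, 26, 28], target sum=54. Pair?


Two pointers: lo=0, hi=5
Found pair: (26, 28) summing to 54


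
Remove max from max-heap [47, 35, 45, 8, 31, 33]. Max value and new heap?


Max = 47
Replace root with last, heapify down
Resulting heap: [45, 35, 33, 8, 31]


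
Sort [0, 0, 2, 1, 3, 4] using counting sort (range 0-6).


Count array: [2, 1, 1, 1, 1, 0, 0]
Reconstruct: [0, 0, 1, 2, 3, 4]


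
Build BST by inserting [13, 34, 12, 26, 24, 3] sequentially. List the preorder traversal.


Root = 13; build tree by BST insertion.
Preorder traversal: [13, 12, 3, 34, 26, 24]


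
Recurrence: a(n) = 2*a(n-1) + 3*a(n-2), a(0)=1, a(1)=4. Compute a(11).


Build bottom-up:
...a(9)=24604, a(10)=73811, a(11)=2*73811+3*24604=221434


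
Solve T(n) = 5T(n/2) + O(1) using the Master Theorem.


a=5, b=2, c=0. log_2(5)=2.322 > c=0. Case 1: O(n^log_b(a)) = O(n^2.322)
Complexity: O(n^2.322)


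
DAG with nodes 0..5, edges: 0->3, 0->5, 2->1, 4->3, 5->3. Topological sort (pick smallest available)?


Kahn's algorithm, process smallest node first
Order: [0, 2, 1, 4, 5, 3]


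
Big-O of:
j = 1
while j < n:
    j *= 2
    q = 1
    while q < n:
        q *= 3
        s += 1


Per nesting level: O(log n) * O(log n) = O((log n)^2)
Complexity: O((log n)^2)


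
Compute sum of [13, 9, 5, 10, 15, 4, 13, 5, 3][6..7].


Prefix sums: [0, 13, 22, 27, 37, 52, 56, 69, 74, 77]
Sum[6..7] = prefix[8] - prefix[6] = 74 - 56 = 18


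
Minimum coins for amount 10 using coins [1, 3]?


dp[0]=0; dp[i]=1+min(dp[i-c] for c in coins)
...dp[5]=3, dp[6]=2, dp[7]=3, dp[8]=4, dp[9]=3, dp[10]=4
Minimum coins for 10 = 4


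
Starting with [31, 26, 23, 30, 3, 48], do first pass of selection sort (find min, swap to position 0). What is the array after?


After one pass: [3, 26, 23, 30, 31, 48]


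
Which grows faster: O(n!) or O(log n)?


logarithmic grows slower than factorial
O(log n) is asymptotically smaller; O(n!) grows faster


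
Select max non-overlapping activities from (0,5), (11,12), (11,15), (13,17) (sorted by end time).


Greedy: pick earliest-ending, then skip overlaps.
Selected (3 activities): [(0, 5), (11, 12), (13, 17)]


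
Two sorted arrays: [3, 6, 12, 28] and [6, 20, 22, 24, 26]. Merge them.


Compare heads, take smaller each step.
Merged: [3, 6, 6, 12, 20, 22, 24, 26, 28]


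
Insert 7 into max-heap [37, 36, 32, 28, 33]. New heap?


Append 7: [37, 36, 32, 28, 33, 7]
Bubble up: no swaps needed
Result: [37, 36, 32, 28, 33, 7]


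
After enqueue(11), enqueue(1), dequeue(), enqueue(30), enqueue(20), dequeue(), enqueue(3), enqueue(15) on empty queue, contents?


enqueue(11) -> [11]
enqueue(1) -> [11, 1]
dequeue() returns 11 -> [1]
enqueue(30) -> [1, 30]
enqueue(20) -> [1, 30, 20]
dequeue() returns 1 -> [30, 20]
enqueue(3) -> [30, 20, 3]
enqueue(15) -> [30, 20, 3, 15]
Final queue (front to back): [30, 20, 3, 15]


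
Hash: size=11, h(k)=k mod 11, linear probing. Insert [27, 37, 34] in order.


Insertions: 27->slot 5; 37->slot 4; 34->slot 1
Table: [None, 34, None, None, 37, 27, None, None, None, None, None]


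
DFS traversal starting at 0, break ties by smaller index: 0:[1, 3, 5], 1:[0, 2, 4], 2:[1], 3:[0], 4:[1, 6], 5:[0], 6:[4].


DFS stack-based: start with [0]
Visit order: [0, 1, 2, 4, 6, 3, 5]


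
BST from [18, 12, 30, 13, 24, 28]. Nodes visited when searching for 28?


BST root = 18
Search for 28: compare at each node
Path: [18, 30, 24, 28]


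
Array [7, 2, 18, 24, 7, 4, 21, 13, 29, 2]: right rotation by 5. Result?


Right rotate by 5: [4, 21, 13, 29, 2, 7, 2, 18, 24, 7]


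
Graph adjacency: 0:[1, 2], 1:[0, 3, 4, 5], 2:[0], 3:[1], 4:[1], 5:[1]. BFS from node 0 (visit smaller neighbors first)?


BFS queue: start with [0]
Visit order: [0, 1, 2, 3, 4, 5]


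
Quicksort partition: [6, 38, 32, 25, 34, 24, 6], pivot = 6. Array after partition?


Elements <= 6 go left of pivot.
Result: [6, 6, 32, 25, 34, 24, 38], pivot at index 1


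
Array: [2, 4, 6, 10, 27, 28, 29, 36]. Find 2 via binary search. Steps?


Search for 2:
[0,7] mid=3 arr[3]=10
[0,2] mid=1 arr[1]=4
[0,0] mid=0 arr[0]=2
Total: 3 comparisons


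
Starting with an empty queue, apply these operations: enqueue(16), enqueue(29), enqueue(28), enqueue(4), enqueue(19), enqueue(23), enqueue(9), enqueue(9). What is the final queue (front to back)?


enqueue(16) -> [16]
enqueue(29) -> [16, 29]
enqueue(28) -> [16, 29, 28]
enqueue(4) -> [16, 29, 28, 4]
enqueue(19) -> [16, 29, 28, 4, 19]
enqueue(23) -> [16, 29, 28, 4, 19, 23]
enqueue(9) -> [16, 29, 28, 4, 19, 23, 9]
enqueue(9) -> [16, 29, 28, 4, 19, 23, 9, 9]
Final queue (front to back): [16, 29, 28, 4, 19, 23, 9, 9]


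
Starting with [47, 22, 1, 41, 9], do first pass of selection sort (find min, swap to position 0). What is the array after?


After one pass: [1, 22, 47, 41, 9]


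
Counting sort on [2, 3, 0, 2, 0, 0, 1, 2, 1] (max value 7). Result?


Count array: [3, 2, 3, 1, 0, 0, 0, 0]
Reconstruct: [0, 0, 0, 1, 1, 2, 2, 2, 3]


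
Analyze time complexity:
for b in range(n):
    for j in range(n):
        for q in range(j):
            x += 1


Per nesting level: O(n) * O(n) * O(n) [triangular over j] = O(n^3)
Complexity: O(n^3)


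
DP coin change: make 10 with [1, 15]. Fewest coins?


dp[0]=0; dp[i]=1+min(dp[i-c] for c in coins)
...dp[5]=5, dp[6]=6, dp[7]=7, dp[8]=8, dp[9]=9, dp[10]=10
Minimum coins for 10 = 10


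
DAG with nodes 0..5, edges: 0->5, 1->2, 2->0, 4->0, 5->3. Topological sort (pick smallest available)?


Kahn's algorithm, process smallest node first
Order: [1, 2, 4, 0, 5, 3]


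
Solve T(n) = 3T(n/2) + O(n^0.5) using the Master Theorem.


a=3, b=2, c=0.5. log_2(3)=1.585 > c=0.5. Case 1: O(n^log_b(a)) = O(n^1.585)
Complexity: O(n^1.585)


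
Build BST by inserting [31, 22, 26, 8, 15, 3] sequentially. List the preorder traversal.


Root = 31; build tree by BST insertion.
Preorder traversal: [31, 22, 8, 3, 15, 26]


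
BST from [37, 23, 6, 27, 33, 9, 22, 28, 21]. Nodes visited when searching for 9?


BST root = 37
Search for 9: compare at each node
Path: [37, 23, 6, 9]


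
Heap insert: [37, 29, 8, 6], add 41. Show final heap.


Append 41: [37, 29, 8, 6, 41]
Bubble up: swap idx 4(41) with idx 1(29); swap idx 1(41) with idx 0(37)
Result: [41, 37, 8, 6, 29]


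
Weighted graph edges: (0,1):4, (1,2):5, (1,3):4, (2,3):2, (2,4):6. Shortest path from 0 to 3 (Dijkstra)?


Dijkstra from 0:
Distances: {0: 0, 1: 4, 2: 9, 3: 8, 4: 15}
Shortest distance to 3 = 8, path = [0, 1, 3]


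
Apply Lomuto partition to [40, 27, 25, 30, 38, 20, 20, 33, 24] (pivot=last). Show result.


Elements <= 24 go left of pivot.
Result: [20, 20, 24, 30, 38, 40, 27, 33, 25], pivot at index 2


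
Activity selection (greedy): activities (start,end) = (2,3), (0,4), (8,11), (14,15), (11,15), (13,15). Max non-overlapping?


Greedy: pick earliest-ending, then skip overlaps.
Selected (3 activities): [(2, 3), (8, 11), (14, 15)]


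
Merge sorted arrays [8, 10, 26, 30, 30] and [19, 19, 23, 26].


Compare heads, take smaller each step.
Merged: [8, 10, 19, 19, 23, 26, 26, 30, 30]


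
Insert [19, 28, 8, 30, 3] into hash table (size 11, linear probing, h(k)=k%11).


Insertions: 19->slot 8; 28->slot 6; 8->slot 9; 30->slot 10; 3->slot 3
Table: [None, None, None, 3, None, None, 28, None, 19, 8, 30]


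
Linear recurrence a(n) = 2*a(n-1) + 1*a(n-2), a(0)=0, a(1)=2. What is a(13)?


Build bottom-up:
...a(11)=11482, a(12)=27720, a(13)=2*27720+1*11482=66922


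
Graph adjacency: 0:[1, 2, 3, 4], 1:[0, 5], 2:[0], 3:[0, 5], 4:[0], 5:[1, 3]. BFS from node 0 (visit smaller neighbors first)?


BFS queue: start with [0]
Visit order: [0, 1, 2, 3, 4, 5]


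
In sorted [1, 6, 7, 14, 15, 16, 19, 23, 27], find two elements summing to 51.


Two pointers: lo=0, hi=8
No pair sums to 51


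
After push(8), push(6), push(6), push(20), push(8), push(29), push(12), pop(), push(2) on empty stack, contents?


push(8) -> [8]
push(6) -> [8, 6]
push(6) -> [8, 6, 6]
push(20) -> [8, 6, 6, 20]
push(8) -> [8, 6, 6, 20, 8]
push(29) -> [8, 6, 6, 20, 8, 29]
push(12) -> [8, 6, 6, 20, 8, 29, 12]
pop() returns 12 -> [8, 6, 6, 20, 8, 29]
push(2) -> [8, 6, 6, 20, 8, 29, 2]
Final stack (bottom to top): [8, 6, 6, 20, 8, 29, 2]


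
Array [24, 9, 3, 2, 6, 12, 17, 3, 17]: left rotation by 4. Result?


Left rotate by 4: [6, 12, 17, 3, 17, 24, 9, 3, 2]


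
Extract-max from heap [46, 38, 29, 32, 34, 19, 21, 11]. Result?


Max = 46
Replace root with last, heapify down
Resulting heap: [38, 34, 29, 32, 11, 19, 21]


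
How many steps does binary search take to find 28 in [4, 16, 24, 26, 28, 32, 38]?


Search for 28:
[0,6] mid=3 arr[3]=26
[4,6] mid=5 arr[5]=32
[4,4] mid=4 arr[4]=28
Total: 3 comparisons


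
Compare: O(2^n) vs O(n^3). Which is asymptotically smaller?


cubic grows slower than exponential
O(n^3) is asymptotically smaller; O(2^n) grows faster


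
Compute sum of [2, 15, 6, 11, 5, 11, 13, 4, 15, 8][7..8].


Prefix sums: [0, 2, 17, 23, 34, 39, 50, 63, 67, 82, 90]
Sum[7..8] = prefix[9] - prefix[7] = 82 - 63 = 19


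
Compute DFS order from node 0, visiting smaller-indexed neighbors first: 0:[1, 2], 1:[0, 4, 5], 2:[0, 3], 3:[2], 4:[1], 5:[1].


DFS stack-based: start with [0]
Visit order: [0, 1, 4, 5, 2, 3]


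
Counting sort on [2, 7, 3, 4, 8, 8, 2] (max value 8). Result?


Count array: [0, 0, 2, 1, 1, 0, 0, 1, 2]
Reconstruct: [2, 2, 3, 4, 7, 8, 8]


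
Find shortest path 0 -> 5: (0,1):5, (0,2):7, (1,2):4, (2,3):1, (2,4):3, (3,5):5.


Dijkstra from 0:
Distances: {0: 0, 1: 5, 2: 7, 3: 8, 4: 10, 5: 13}
Shortest distance to 5 = 13, path = [0, 2, 3, 5]


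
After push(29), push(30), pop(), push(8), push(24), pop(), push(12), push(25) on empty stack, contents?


push(29) -> [29]
push(30) -> [29, 30]
pop() returns 30 -> [29]
push(8) -> [29, 8]
push(24) -> [29, 8, 24]
pop() returns 24 -> [29, 8]
push(12) -> [29, 8, 12]
push(25) -> [29, 8, 12, 25]
Final stack (bottom to top): [29, 8, 12, 25]


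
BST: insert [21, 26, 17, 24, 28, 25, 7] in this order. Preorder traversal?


Root = 21; build tree by BST insertion.
Preorder traversal: [21, 17, 7, 26, 24, 25, 28]


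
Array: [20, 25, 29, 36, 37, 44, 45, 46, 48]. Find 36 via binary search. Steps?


Search for 36:
[0,8] mid=4 arr[4]=37
[0,3] mid=1 arr[1]=25
[2,3] mid=2 arr[2]=29
[3,3] mid=3 arr[3]=36
Total: 4 comparisons


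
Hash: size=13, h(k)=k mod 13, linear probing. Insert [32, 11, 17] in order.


Insertions: 32->slot 6; 11->slot 11; 17->slot 4
Table: [None, None, None, None, 17, None, 32, None, None, None, None, 11, None]


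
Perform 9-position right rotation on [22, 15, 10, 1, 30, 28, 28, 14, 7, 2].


Right rotate by 9: [15, 10, 1, 30, 28, 28, 14, 7, 2, 22]


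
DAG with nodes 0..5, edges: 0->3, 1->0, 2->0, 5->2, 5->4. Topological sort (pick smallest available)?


Kahn's algorithm, process smallest node first
Order: [1, 5, 2, 0, 3, 4]


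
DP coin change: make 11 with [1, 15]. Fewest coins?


dp[0]=0; dp[i]=1+min(dp[i-c] for c in coins)
...dp[6]=6, dp[7]=7, dp[8]=8, dp[9]=9, dp[10]=10, dp[11]=11
Minimum coins for 11 = 11


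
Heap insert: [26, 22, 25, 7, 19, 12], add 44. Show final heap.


Append 44: [26, 22, 25, 7, 19, 12, 44]
Bubble up: swap idx 6(44) with idx 2(25); swap idx 2(44) with idx 0(26)
Result: [44, 22, 26, 7, 19, 12, 25]


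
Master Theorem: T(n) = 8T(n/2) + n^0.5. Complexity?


a=8, b=2, c=0.5. log_2(8)=3 > c=0.5. Case 1: O(n^log_b(a)) = O(n^3)
Complexity: O(n^3)


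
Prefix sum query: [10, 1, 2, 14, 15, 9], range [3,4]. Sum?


Prefix sums: [0, 10, 11, 13, 27, 42, 51]
Sum[3..4] = prefix[5] - prefix[3] = 42 - 13 = 29


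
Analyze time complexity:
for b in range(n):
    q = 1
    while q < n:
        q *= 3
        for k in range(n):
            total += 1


Per nesting level: O(n) * O(log n) * O(n) = O(n^2 log n)
Complexity: O(n^2 log n)


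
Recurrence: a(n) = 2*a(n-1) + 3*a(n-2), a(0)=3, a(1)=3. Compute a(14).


Build bottom-up:
...a(12)=797163, a(13)=2391483, a(14)=2*2391483+3*797163=7174455


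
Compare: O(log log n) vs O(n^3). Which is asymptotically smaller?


double-logarithmic grows slower than cubic
O(log log n) is asymptotically smaller; O(n^3) grows faster


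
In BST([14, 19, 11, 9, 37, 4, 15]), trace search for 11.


BST root = 14
Search for 11: compare at each node
Path: [14, 11]


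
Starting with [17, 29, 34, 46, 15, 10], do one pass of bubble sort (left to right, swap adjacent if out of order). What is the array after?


After one pass: [17, 29, 34, 15, 10, 46]


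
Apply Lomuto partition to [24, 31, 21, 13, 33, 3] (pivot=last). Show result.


Elements <= 3 go left of pivot.
Result: [3, 31, 21, 13, 33, 24], pivot at index 0


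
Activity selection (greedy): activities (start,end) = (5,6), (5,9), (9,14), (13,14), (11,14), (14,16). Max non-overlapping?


Greedy: pick earliest-ending, then skip overlaps.
Selected (3 activities): [(5, 6), (9, 14), (14, 16)]


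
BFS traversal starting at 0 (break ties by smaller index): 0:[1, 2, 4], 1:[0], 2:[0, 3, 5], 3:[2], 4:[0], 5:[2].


BFS queue: start with [0]
Visit order: [0, 1, 2, 4, 3, 5]


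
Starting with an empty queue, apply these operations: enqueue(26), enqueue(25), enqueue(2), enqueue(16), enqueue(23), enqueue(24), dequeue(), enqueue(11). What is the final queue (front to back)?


enqueue(26) -> [26]
enqueue(25) -> [26, 25]
enqueue(2) -> [26, 25, 2]
enqueue(16) -> [26, 25, 2, 16]
enqueue(23) -> [26, 25, 2, 16, 23]
enqueue(24) -> [26, 25, 2, 16, 23, 24]
dequeue() returns 26 -> [25, 2, 16, 23, 24]
enqueue(11) -> [25, 2, 16, 23, 24, 11]
Final queue (front to back): [25, 2, 16, 23, 24, 11]


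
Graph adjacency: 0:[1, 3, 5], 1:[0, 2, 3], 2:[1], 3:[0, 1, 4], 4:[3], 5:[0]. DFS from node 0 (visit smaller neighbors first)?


DFS stack-based: start with [0]
Visit order: [0, 1, 2, 3, 4, 5]


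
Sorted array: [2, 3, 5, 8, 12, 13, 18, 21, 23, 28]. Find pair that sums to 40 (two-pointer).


Two pointers: lo=0, hi=9
Found pair: (12, 28) summing to 40


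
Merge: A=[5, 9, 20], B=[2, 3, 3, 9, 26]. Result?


Compare heads, take smaller each step.
Merged: [2, 3, 3, 5, 9, 9, 20, 26]


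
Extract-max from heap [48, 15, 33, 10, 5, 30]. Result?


Max = 48
Replace root with last, heapify down
Resulting heap: [33, 15, 30, 10, 5]


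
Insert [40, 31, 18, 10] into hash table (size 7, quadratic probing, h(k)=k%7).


Insertions: 40->slot 5; 31->slot 3; 18->slot 4; 10->slot 0
Table: [10, None, None, 31, 18, 40, None]


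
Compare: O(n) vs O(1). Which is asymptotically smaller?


constant grows slower than linear
O(1) is asymptotically smaller; O(n) grows faster


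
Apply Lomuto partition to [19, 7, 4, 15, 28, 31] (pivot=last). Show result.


Elements <= 31 go left of pivot.
Result: [19, 7, 4, 15, 28, 31], pivot at index 5


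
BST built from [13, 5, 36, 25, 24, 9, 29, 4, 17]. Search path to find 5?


BST root = 13
Search for 5: compare at each node
Path: [13, 5]


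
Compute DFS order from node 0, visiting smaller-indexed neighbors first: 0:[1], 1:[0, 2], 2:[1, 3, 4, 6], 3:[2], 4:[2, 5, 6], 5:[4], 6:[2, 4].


DFS stack-based: start with [0]
Visit order: [0, 1, 2, 3, 4, 5, 6]


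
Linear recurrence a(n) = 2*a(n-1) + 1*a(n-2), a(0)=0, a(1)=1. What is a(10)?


Build bottom-up:
...a(8)=408, a(9)=985, a(10)=2*985+1*408=2378
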